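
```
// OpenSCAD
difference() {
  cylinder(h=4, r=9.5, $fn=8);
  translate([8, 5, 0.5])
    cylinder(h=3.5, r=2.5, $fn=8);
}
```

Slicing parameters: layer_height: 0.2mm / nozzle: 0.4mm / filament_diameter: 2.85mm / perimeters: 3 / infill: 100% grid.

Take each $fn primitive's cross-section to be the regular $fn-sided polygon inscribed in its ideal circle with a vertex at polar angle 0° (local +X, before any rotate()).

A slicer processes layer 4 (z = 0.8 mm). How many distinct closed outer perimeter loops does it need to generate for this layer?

At z = 0.8 mm: the cylinder: section is a regular 8-gon, circumradius r=9.5; the cylinder at (8, 5): section is a regular 8-gon, circumradius r=2.5; After the difference (first − rest): starting from the r=9.5 cylinder, the r=2.5 cylinder at (8, 5) partially overlaps it — only the 6.37 mm² overlap (of its 17.68 mm²) is removed, clipping the outline — 1 connected region. The result has 1 disconnected region.

1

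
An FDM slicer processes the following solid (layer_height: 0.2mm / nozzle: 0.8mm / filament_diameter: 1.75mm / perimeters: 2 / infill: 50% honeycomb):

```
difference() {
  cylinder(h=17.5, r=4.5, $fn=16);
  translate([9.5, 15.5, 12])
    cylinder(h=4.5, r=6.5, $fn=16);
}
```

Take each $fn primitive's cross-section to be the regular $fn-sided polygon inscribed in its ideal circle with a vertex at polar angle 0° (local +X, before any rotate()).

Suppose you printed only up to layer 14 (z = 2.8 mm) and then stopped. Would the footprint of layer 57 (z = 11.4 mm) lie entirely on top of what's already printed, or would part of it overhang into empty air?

entirely on top

Compare the two slices. At z = 2.8: the r=4.5 cylinder contributes a regular 16-gon of circumradius 4.5 (area = (16/2)·4.500²·sin(360°/16) = 61.99 mm²); the cylinder at (9.5, 15.5) does not reach this height (z outside [12, 16.5]); Taking the first minus the rest: none of the subtracted shapes is present at this height, so the r=4.5 cylinder is unchanged — area = 61.99 mm². At z = 11.4: the r=4.5 cylinder gives a regular 16-gon of circumradius 4.5 (constant along its height) (area = (16/2)·4.500²·sin(360°/16) = 61.99 mm²); the cylinder at (9.5, 15.5) is absent (z outside [12, 16.5]); Subtracting the remaining from the first: none of the subtracted shapes is present at this height, so the r=4.5 cylinder is unchanged — area = 61.99 mm². Checking containment: the cross-section at z = 11.4 is a subset of the cross-section at z = 2.8.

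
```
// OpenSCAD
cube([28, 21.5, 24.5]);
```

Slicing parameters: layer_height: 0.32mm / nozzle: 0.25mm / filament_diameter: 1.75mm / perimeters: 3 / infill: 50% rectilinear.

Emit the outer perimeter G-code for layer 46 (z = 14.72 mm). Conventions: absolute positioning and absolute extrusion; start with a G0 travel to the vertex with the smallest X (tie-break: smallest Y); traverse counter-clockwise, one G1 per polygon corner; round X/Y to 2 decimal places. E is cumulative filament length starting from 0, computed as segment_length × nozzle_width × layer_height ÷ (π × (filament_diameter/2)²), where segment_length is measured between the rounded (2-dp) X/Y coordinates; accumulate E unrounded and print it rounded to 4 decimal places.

At z = 14.72 mm: the cube is present — its section is the full 28×21.5 rectangle. The outline is a single polygon with 4 vertices. Extrusion per mm of travel: 0.25 × 0.32 / (π × 0.875²) = 0.033260. Accumulating E over each segment gives final E = 3.2928.

G0 X0.00 Y0.00 Z14.72
G1 X28.00 Y0.00 E0.9313
G1 X28.00 Y21.50 E1.6464
G1 X0.00 Y21.50 E2.5777
G1 X0.00 Y0.00 E3.2928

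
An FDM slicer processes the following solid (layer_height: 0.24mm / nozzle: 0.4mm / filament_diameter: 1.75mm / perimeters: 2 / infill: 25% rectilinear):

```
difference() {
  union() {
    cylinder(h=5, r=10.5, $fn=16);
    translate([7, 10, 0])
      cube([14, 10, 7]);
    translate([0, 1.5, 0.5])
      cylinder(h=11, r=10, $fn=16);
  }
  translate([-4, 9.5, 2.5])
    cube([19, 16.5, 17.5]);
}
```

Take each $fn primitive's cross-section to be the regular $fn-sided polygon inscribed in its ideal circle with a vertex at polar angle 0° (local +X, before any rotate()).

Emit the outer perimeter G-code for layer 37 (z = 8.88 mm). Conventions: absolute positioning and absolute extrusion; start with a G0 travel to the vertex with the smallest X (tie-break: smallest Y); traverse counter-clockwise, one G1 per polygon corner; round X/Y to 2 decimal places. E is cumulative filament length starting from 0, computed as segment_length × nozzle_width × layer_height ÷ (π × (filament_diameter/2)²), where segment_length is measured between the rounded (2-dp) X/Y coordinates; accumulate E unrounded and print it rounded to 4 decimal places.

G0 X-10.00 Y1.50 Z8.88
G1 X-9.24 Y-2.33 E0.1558
G1 X-7.07 Y-5.57 E0.3115
G1 X-3.83 Y-7.74 E0.4671
G1 X0.00 Y-8.50 E0.6230
G1 X3.83 Y-7.74 E0.7788
G1 X7.07 Y-5.57 E0.9345
G1 X9.24 Y-2.33 E1.0901
G1 X10.00 Y1.50 E1.2459
G1 X9.24 Y5.33 E1.4018
G1 X7.07 Y8.57 E1.5574
G1 X5.68 Y9.50 E1.6242
G1 X-4.00 Y9.50 E2.0105
G1 X-4.00 Y10.62 E2.0552
G1 X-7.07 Y8.57 E2.2026
G1 X-9.24 Y5.33 E2.3582
G1 X-10.00 Y1.50 E2.5140

At z = 8.88 mm: the cylinder is absent (z outside [0, 5]); the cube at (7, 10) is absent (z outside [0, 7]); the cylinder at (0, 1.5): section is a regular 16-gon, circumradius r=10; Merging all regions: only the r=10 cylinder at (0, 1.5) is present, so the union is just that shape — 1 connected region; the 19×16.5 cube at (-4, 9.5) contributes its full rectangle; After the difference (first − rest): starting from that combined region, the 19×16.5 cube at (-4, 9.5) partially overlaps it — only the 13.75 mm² overlap (of its 313.50 mm²) is removed, clipping the outline — 1 connected region. The outline is a single polygon with 16 vertices. Extrusion per mm of travel: 0.4 × 0.24 / (π × 0.875²) = 0.039912. Accumulating E over each segment gives final E = 2.5140.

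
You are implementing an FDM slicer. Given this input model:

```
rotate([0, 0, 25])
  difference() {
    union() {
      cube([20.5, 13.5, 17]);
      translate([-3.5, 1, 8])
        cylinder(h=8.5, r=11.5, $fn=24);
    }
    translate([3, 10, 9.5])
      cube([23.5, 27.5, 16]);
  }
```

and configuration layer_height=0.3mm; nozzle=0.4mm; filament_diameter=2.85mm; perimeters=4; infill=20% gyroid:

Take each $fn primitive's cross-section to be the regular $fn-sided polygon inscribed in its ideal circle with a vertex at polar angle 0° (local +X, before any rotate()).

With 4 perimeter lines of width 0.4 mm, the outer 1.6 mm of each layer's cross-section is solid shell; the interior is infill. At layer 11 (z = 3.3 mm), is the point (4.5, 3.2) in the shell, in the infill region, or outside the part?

shell

At z = 3.3 mm: the 20.5×13.5 cube contributes its full rectangle; the cylinder at (-3.5, 1) does not reach this height (z outside [8, 16.5]); Taking the union: only the 20.5×13.5 cube is present, so the union is just that shape — 1 connected region; the cube at (3, 10) is not intersected at this z (z outside [9.5, 25.5]); After the difference (first − rest): none of the subtracted shapes is present at this height, so that combined region is unchanged — 1 connected region; (rotated 25° about Z; rotation is an isometry so areas/perimeters/island counts are preserved). Overall, the cross-section is a single solid region. Undo the 25° rotation: the query point maps to (5.431, 0.998) in the un-rotated model frame. The nearest boundary edge runs (0.00, 0.00)→(20.50, 0.00); distance from the point to it = 1.00 mm. The point is inside the cross-section, 1.00 mm from the nearest boundary — within the 1.6 mm shell band (4 × 0.4).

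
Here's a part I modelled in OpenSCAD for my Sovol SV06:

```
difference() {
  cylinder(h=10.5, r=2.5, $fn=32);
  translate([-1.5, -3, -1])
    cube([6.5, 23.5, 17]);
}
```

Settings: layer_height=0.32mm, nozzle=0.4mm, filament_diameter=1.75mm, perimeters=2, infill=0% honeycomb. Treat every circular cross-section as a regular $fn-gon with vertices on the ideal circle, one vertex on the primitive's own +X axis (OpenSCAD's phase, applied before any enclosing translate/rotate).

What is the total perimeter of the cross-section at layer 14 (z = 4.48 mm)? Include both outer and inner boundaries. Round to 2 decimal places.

At z = 4.48 mm: the r=2.5 cylinder gives a regular 32-gon of circumradius 2.5 (constant along its height) (perimeter = 2·32·2.500·sin(180°/32) = 15.68 mm); the cube at (-1.5, -3) is present — its section is the full 6.5×23.5 rectangle (perimeter 60.00 mm); Taking the first minus the rest: starting from the r=2.5 cylinder, the 6.5×23.5 cube at (-1.5, -3) partially overlaps it — only the 16.75 mm² overlap (of its 152.75 mm²) is removed, clipping the outline — boundary = 8.59 mm. Overall, the cross-section is a single solid region. Total boundary length (outer) = 8.59 mm.

8.59 mm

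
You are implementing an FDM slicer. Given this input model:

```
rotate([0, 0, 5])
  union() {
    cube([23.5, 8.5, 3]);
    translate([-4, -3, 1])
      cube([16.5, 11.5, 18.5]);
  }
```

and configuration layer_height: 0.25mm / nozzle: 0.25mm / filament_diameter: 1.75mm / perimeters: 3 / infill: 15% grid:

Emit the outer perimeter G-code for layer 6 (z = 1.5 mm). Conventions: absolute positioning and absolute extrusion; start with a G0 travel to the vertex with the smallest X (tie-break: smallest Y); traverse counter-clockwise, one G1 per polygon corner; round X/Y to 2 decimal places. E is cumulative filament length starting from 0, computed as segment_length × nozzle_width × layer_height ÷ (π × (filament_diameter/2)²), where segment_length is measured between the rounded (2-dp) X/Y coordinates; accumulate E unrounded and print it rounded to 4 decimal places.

At z = 1.5 mm: the cube (footprint 23.5×8.5) is included at this height; the 16.5×11.5 cube at (-4, -3) contributes its full rectangle; Merging all regions: the regions partially overlap (shared area 106.25 mm²), so overlapping operands fuse into one piece — 1 connected region; (whole slice rotated 5° about Z — lengths, areas and connectivity unchanged). The outline is a single polygon with 6 vertices. Extrusion per mm of travel: 0.25 × 0.25 / (π × 0.875²) = 0.025984. Accumulating E over each segment gives final E = 2.0270.

G0 X-4.73 Y8.12 Z1.50
G1 X-3.72 Y-3.34 E0.2989
G1 X12.71 Y-1.90 E0.7275
G1 X12.45 Y1.09 E0.8055
G1 X23.41 Y2.05 E1.0914
G1 X22.67 Y10.52 E1.3123
G1 X-4.73 Y8.12 E2.0270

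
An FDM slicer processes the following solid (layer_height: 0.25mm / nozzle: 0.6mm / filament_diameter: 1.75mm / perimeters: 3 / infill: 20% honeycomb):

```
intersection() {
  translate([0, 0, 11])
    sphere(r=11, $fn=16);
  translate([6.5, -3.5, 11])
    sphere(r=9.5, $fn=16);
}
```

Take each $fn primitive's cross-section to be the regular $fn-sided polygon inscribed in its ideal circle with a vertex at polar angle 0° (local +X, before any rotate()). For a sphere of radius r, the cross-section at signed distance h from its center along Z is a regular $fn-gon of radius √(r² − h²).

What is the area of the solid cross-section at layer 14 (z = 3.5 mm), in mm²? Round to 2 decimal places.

50.04 mm²

At z = 3.5 mm: the r=11 sphere slices to a regular 16-gon of circumradius 8.047 (√(r²−h²) with h=7.5 from center) (area = (16/2)·8.047²·sin(360°/16) = 198.23 mm²); the sphere at (6.5, -3.5): section is a regular 16-gon, circumradius = √(r²−h²) = √(9.5²−7.5²) = 5.831 (area = (16/2)·5.831²·sin(360°/16) = 104.09 mm²); Taking the intersection: the r=9.5 sphere at (6.5, -3.5) partially overlaps the r=11 sphere; clipping to the common part keeps 50.04 mm² — area = 50.04 mm². Overall, the cross-section is a single solid region. Net area = 50.04 mm².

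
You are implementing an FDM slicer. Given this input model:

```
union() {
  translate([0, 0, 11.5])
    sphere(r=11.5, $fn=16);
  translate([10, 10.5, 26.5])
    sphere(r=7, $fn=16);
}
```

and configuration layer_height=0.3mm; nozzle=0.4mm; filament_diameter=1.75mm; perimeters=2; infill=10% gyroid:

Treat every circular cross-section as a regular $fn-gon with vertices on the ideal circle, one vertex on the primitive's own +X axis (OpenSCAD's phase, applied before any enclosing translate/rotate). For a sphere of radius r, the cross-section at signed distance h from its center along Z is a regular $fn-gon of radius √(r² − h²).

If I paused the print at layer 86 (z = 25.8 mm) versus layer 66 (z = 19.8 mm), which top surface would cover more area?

Layer 86 (z = 25.8): the sphere is not intersected at this z (|z−center|=14.300 > r=11.5); the r=7 sphere at (10, 10.5) contributes a regular 16-gon of circumradius √(7²−0.7²) = 6.965 (area = (16/2)·6.965²·sin(360°/16) = 148.51 mm²); Merging all regions: only the r=7 sphere at (10, 10.5) is present, so the union is just that shape — area = 148.51 mm². So its area = 148.51 mm². Layer 66 (z = 19.8): the r=11.5 sphere slices to a regular 16-gon of circumradius 7.960 (√(r²−h²) with h=8.3 from center) (area = (16/2)·7.960²·sin(360°/16) = 193.97 mm²); the sphere at (10, 10.5): section is a regular 16-gon, circumradius = √(r²−h²) = √(7²−6.7²) = 2.027 (area = (16/2)·2.027²·sin(360°/16) = 12.58 mm²); Combining (union): the 2 present regions are separate (no shared area or edge), so areas and boundary lengths simply add and each stays a separate island — area = 206.56 mm². So its area = 206.56 mm². Layer 66 is larger (206.56 vs 148.51 mm²).

layer 66 (z = 19.8 mm)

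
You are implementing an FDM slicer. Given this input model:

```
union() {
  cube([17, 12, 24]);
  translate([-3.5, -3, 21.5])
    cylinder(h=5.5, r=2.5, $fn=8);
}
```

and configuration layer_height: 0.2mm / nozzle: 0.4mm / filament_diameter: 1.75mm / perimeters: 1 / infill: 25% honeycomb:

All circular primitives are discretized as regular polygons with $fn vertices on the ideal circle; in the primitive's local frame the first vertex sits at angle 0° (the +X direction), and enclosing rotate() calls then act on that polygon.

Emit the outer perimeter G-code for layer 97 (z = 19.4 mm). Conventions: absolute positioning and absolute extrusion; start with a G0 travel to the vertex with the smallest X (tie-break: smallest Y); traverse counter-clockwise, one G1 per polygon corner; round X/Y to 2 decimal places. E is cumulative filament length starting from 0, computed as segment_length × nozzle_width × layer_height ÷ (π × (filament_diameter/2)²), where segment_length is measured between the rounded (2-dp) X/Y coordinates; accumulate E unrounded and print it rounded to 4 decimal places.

G0 X0.00 Y0.00 Z19.40
G1 X17.00 Y0.00 E0.5654
G1 X17.00 Y12.00 E0.9645
G1 X0.00 Y12.00 E1.5300
G1 X0.00 Y0.00 E1.9291

At z = 19.4 mm: the 17×12 cube contributes its full rectangle; the cylinder at (-3.5, -3) is absent (z outside [21.5, 27]); Taking the union: only the 17×12 cube is present, so the union is just that shape — 1 connected region. The outline is a single polygon with 4 vertices. Extrusion per mm of travel: 0.4 × 0.2 / (π × 0.875²) = 0.033260. Accumulating E over each segment gives final E = 1.9291.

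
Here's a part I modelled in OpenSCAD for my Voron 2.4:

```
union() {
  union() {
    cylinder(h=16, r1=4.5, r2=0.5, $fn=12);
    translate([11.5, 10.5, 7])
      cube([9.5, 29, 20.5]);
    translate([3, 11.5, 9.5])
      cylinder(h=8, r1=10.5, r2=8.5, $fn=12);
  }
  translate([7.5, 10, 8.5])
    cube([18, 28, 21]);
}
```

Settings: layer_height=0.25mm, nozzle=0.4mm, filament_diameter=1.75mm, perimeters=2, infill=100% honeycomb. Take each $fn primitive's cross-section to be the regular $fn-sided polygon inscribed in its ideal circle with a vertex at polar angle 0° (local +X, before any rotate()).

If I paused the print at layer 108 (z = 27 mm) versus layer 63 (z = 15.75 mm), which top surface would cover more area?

Layer 108 (z = 27): the cone is not intersected at this z (z outside [0, 16]); the cube at (11.5, 10.5) is present — its section is the full 9.5×29 rectangle (area 275.50 mm²); the cone at (3, 11.5) is not intersected at this z (z outside [9.5, 17.5]); Taking the union: only the 9.5×29 cube at (11.5, 10.5) is present, so the union is just that shape — area = 275.50 mm²; the cube at (7.5, 10) (footprint 18×28) is included at this height (area 504.00 mm²); Combining (union): the regions partially overlap — summed areas 779.50 mm² minus the doubly-counted overlap 261.25 mm² gives 518.25 mm² — area = 518.25 mm². So its area = 518.25 mm². Layer 63 (z = 15.75): the cone (r1=4.5→r2=0.5) has section circumradius 0.562 here — a regular 12-gon (area = (12/2)·0.562²·sin(360°/12) = 0.95 mm²); the cube at (11.5, 10.5) (footprint 9.5×29) is included at this height (area 275.50 mm²); the cone at (3, 11.5) contributes a regular 12-gon of circumradius 8.938 (interpolated between r1=10.5 and r2=8.5 at t=0.781) (area = (12/2)·8.938²·sin(360°/12) = 239.64 mm²); Taking the union: the regions partially overlap — summed areas 516.09 mm² minus the doubly-counted overlap 0.66 mm² gives 515.43 mm² — area = 515.43 mm²; the cube at (7.5, 10) is present — its section is the full 18×28 rectangle (area 504.00 mm²); Combining (union): the regions partially overlap — summed areas 1019.43 mm² minus the doubly-counted overlap 289.35 mm² gives 730.08 mm² — area = 730.08 mm². So its area = 730.08 mm². Layer 63 is larger (730.08 vs 518.25 mm²).

layer 63 (z = 15.75 mm)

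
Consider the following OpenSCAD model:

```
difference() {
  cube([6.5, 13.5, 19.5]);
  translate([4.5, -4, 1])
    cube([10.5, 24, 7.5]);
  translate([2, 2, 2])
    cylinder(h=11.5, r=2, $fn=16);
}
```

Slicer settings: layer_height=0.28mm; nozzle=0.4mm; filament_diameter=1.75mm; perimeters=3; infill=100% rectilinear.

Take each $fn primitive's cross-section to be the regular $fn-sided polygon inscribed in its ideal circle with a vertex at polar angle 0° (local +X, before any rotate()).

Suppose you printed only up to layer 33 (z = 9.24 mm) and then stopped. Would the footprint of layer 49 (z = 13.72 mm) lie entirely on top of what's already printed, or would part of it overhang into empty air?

part overhangs

Compare the two slices. At z = 9.24: the cube (footprint 6.5×13.5) is included at this height (area 87.75 mm²); the cube at (4.5, -4) is not intersected at this z (z outside [1, 8.5]); the r=2 cylinder at (2, 2) contributes a regular 16-gon of circumradius 2 (area = (16/2)·2.000²·sin(360°/16) = 12.25 mm²); Subtracting the remaining from the first: starting from the 6.5×13.5 cube (87.75 mm²), the r=2 cylinder at (2, 2) lies inside it touching the edge (removes its full 12.25 mm²) — area = 75.50 mm². At z = 13.72: the cube (footprint 6.5×13.5) is included at this height (area 87.75 mm²); the cube at (4.5, -4) is not intersected at this z (z outside [1, 8.5]); the cylinder at (2, 2) does not reach this height (z outside [2, 13.5]); Taking the first minus the rest: none of the subtracted shapes is present at this height, so the 6.5×13.5 cube is unchanged — area = 87.75 mm². Checking containment: at z = 13.72 the cross-section extends beyond the z = 9.24 cross-section by about 12.25 mm².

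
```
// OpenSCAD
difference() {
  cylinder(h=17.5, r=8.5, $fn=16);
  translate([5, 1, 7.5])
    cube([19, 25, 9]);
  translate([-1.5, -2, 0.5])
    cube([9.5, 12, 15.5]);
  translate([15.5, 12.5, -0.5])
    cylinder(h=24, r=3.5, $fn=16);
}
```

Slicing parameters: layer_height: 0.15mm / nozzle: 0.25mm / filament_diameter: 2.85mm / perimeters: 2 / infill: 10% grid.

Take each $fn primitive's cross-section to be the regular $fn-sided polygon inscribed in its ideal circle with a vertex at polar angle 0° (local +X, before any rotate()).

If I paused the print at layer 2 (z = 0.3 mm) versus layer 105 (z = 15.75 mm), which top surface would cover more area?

Layer 2 (z = 0.3): the r=8.5 cylinder gives a regular 16-gon of circumradius 8.5 (constant along its height) (area = (16/2)·8.500²·sin(360°/16) = 221.19 mm²); the cube at (5, 1) does not reach this height (z outside [7.5, 16.5]); the cube at (-1.5, -2) does not reach this height (z outside [0.5, 16]); the r=3.5 cylinder at (15.5, 12.5) contributes a regular 16-gon of circumradius 3.5 (area = (16/2)·3.500²·sin(360°/16) = 37.50 mm²); Taking the first minus the rest: starting from the r=8.5 cylinder (221.19 mm²), the r=3.5 cylinder at (15.5, 12.5) misses the remaining region (no effect) — area = 221.19 mm². So its area = 221.19 mm². Layer 105 (z = 15.75): the cylinder: section is a regular 16-gon, circumradius r=8.5 (area = (16/2)·8.500²·sin(360°/16) = 221.19 mm²); the 19×25 cube at (5, 1) contributes its full rectangle (area 475.00 mm²); the cube at (-1.5, -2) (footprint 9.5×12) is included at this height (area 114.00 mm²); the r=3.5 cylinder at (15.5, 12.5) contributes a regular 16-gon of circumradius 3.5 (area = (16/2)·3.500²·sin(360°/16) = 37.50 mm²); Subtracting the remaining from the first: starting from the r=8.5 cylinder (221.19 mm²), the 19×25 cube at (5, 1) partially overlaps it — only the 12.60 mm² overlap (of its 475.00 mm²) is removed, clipping the outline; the 9.5×12 cube at (-1.5, -2) partially overlaps it — only the 73.82 mm² overlap (of its 114.00 mm²) is removed, clipping the outline; the r=3.5 cylinder at (15.5, 12.5) misses the remaining region (no effect) — area = 134.77 mm². So its area = 134.77 mm². Layer 2 is larger (221.19 vs 134.77 mm²).

layer 2 (z = 0.3 mm)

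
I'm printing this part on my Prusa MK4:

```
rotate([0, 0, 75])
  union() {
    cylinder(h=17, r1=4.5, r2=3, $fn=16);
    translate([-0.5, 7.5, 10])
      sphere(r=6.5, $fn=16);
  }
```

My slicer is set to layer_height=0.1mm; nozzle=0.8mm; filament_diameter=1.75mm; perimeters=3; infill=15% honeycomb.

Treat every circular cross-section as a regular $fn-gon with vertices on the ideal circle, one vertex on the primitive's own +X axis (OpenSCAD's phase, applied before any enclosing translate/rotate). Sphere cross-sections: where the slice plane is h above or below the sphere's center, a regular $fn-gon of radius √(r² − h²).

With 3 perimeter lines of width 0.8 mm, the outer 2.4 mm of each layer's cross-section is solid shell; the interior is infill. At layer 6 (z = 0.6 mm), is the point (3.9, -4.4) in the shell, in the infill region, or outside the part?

outside

At z = 0.6 mm: the cone (r1=4.5→r2=3) has section circumradius 4.447 here — a regular 16-gon; the sphere at (-0.5, 7.5) is not intersected at this z (|z−center|=9.400 > r=6.5); Combining (union): only the cone is present, so the union is just that shape — 1 connected region; (rotated 75° about Z; rotation is an isometry so areas/perimeters/island counts are preserved). Overall, the cross-section is a single solid region. Undo the 75° rotation: the query point maps to (-3.241, -4.906) in the un-rotated model frame. The nearest boundary edge runs (-3.14, -3.14)→(-1.70, -4.11); distance from the point to it = 1.52 mm. The point is not inside any of the regions above, so it lies outside the cross-section (1.52 mm from the nearest boundary).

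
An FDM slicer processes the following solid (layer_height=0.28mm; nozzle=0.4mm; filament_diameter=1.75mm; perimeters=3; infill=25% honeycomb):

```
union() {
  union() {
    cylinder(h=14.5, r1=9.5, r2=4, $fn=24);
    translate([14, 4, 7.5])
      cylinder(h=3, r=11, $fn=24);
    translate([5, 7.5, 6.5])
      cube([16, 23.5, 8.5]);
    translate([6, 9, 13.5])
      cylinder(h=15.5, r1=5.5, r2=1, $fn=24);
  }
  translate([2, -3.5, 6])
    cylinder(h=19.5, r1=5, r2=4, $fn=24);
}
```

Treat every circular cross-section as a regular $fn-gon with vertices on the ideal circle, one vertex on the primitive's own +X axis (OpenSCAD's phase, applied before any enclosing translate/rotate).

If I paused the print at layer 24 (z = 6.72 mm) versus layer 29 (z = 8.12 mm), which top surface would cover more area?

layer 29 (z = 8.12 mm)

Layer 24 (z = 6.72): the cone (r1=9.5→r2=4) has section circumradius 6.951 here — a regular 24-gon (area = (24/2)·6.951²·sin(360°/24) = 150.06 mm²); the cylinder at (14, 4) is absent (z outside [7.5, 10.5]); the 16×23.5 cube at (5, 7.5) contributes its full rectangle (area 376.00 mm²); the cone at (6, 9) is absent (z outside [13.5, 29]); Merging all regions: the 2 present regions are separate (no shared area or edge), so areas and boundary lengths simply add and each stays a separate island — area = 526.06 mm²; the cone at (2, -3.5) contributes a regular 24-gon of circumradius 4.963 (interpolated between r1=5 and r2=4 at t=0.037) (area = (24/2)·4.963²·sin(360°/24) = 76.50 mm²); Combining (union): the regions partially overlap — summed areas 602.57 mm² minus the doubly-counted overlap 60.28 mm² gives 542.29 mm² — area = 542.29 mm². So its area = 542.29 mm². Layer 29 (z = 8.12): the cone: at t=0.560 of its height the radius interpolates to r₁+(r₂−r₁)t = 6.420, giving a regular 24-gon of that circumradius (area = (24/2)·6.420²·sin(360°/24) = 128.01 mm²); the r=11 cylinder at (14, 4) gives a regular 24-gon of circumradius 11 (constant along its height) (area = (24/2)·11.000²·sin(360°/24) = 375.81 mm²); the cube at (5, 7.5) is present — its section is the full 16×23.5 rectangle (area 376.00 mm²); the cone at (6, 9) is absent (z outside [13.5, 29]); Merging all regions: the regions partially overlap — summed areas 879.82 mm² minus the doubly-counted overlap 117.47 mm² gives 762.35 mm² — area = 762.35 mm²; the cone at (2, -3.5): at t=0.109 of its height the radius interpolates to r₁+(r₂−r₁)t = 4.891, giving a regular 24-gon of that circumradius (area = (24/2)·4.891²·sin(360°/24) = 74.31 mm²); Merging all regions: the regions partially overlap — summed areas 836.65 mm² minus the doubly-counted overlap 55.35 mm² gives 781.30 mm² — area = 781.30 mm². So its area = 781.30 mm². Layer 29 is larger (781.30 vs 542.29 mm²).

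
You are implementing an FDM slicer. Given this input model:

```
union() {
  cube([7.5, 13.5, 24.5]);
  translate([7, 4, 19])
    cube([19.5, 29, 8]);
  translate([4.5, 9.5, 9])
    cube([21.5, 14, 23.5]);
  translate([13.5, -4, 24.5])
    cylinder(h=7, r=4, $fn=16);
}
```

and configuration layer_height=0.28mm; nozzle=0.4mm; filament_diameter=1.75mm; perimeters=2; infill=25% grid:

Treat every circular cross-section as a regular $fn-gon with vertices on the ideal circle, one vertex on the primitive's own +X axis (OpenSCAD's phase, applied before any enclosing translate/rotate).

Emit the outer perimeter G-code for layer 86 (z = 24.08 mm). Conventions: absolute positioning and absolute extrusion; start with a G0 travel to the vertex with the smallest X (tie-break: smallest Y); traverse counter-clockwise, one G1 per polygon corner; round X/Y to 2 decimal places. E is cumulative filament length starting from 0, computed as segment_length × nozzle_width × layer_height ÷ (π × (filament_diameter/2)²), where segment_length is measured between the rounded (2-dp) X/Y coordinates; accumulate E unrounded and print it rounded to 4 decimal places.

G0 X0.00 Y0.00 Z24.08
G1 X7.50 Y0.00 E0.3492
G1 X7.50 Y4.00 E0.5355
G1 X26.50 Y4.00 E1.4202
G1 X26.50 Y33.00 E2.7706
G1 X7.00 Y33.00 E3.6786
G1 X7.00 Y23.50 E4.1209
G1 X4.50 Y23.50 E4.2373
G1 X4.50 Y13.50 E4.7030
G1 X0.00 Y13.50 E4.9125
G1 X0.00 Y0.00 E5.5411

At z = 24.08 mm: the cube (footprint 7.5×13.5) is included at this height; the cube at (7, 4) is present — its section is the full 19.5×29 rectangle; the cube at (4.5, 9.5) is present — its section is the full 21.5×14 rectangle; the cylinder at (13.5, -4) is absent (z outside [24.5, 31.5]); Merging all regions: the regions partially overlap (shared area 280.75 mm²), so overlapping operands fuse into one piece — 1 connected region. The outline is a single polygon with 10 vertices. Extrusion per mm of travel: 0.4 × 0.28 / (π × 0.875²) = 0.046564. Accumulating E over each segment gives final E = 5.5411.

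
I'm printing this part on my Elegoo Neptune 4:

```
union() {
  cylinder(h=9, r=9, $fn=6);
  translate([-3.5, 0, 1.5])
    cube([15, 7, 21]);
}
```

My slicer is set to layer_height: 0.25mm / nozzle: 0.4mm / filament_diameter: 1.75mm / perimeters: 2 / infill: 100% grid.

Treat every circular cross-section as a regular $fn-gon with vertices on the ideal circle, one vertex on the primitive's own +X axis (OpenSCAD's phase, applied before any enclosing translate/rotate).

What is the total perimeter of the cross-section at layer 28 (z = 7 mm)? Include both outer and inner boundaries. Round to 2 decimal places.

At z = 7 mm: the cylinder: section is a regular 6-gon, circumradius r=9 (perimeter = 2·6·9.000·sin(180°/6) = 54.00 mm); the cube at (-3.5, 0) is present — its section is the full 15×7 rectangle (perimeter 44.00 mm); Merging all regions: the regions partially overlap (shared area 73.35 mm²), so the edge portions inside another operand are dropped and the merged outline is re-measured after clipping — boundary = 61.96 mm. Overall, the cross-section is a single solid region. Total boundary length (outer) = 61.96 mm.

61.96 mm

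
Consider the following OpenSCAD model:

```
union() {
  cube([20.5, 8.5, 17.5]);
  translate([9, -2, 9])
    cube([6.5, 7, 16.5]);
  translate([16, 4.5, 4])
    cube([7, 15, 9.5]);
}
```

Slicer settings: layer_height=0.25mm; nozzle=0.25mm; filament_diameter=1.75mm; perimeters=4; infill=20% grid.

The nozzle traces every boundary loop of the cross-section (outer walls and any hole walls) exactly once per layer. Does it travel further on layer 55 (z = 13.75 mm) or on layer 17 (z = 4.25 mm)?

layer 17 (z = 4.25 mm)

Layer 55 (z = 13.75): the cube (footprint 20.5×8.5) is included at this height (perimeter 58.00 mm); the 6.5×7 cube at (9, -2) contributes its full rectangle (perimeter 27.00 mm); the cube at (16, 4.5) is absent (z outside [4, 13.5]); Taking the union: the regions partially overlap (shared area 32.50 mm²), so the edge portions inside another operand are dropped and the merged outline is re-measured after clipping — boundary = 62.00 mm. So its perimeter = 62.00 mm. Layer 17 (z = 4.25): the 20.5×8.5 cube contributes its full rectangle (perimeter 58.00 mm); the cube at (9, -2) does not reach this height (z outside [9, 25.5]); the cube at (16, 4.5) is present — its section is the full 7×15 rectangle (perimeter 44.00 mm); Merging all regions: the regions partially overlap (shared area 18.00 mm²), so the edge portions inside another operand are dropped and the merged outline is re-measured after clipping — boundary = 85.00 mm. So its perimeter = 85.00 mm. Layer 17 is larger (85.00 vs 62.00 mm).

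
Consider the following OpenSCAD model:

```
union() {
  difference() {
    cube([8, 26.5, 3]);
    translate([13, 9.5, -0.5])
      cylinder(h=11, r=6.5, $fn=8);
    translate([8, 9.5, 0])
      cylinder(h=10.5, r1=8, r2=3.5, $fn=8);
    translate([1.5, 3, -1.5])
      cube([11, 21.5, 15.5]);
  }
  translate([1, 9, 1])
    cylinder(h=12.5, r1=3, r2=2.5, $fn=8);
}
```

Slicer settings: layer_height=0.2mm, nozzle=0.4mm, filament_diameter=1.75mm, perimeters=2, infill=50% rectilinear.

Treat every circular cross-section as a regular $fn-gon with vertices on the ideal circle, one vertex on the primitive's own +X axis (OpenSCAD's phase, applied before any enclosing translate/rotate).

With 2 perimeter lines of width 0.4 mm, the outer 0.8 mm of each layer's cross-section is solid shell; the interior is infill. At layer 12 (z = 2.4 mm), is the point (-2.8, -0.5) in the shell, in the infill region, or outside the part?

At z = 2.4 mm: the cube is present — its section is the full 8×26.5 rectangle; the cylinder at (13, 9.5): section is a regular 8-gon, circumradius r=6.5; the cone at (8, 9.5) (r1=8→r2=3.5) has section circumradius 6.971 here — a regular 8-gon; the 11×21.5 cube at (1.5, 3) contributes its full rectangle; Subtracting the remaining from the first: starting from the 8×26.5 cube, the r=6.5 cylinder at (13, 9.5) partially overlaps it — only the 5.43 mm² overlap (of its 119.50 mm²) is removed, clipping the outline; the cone at (8, 9.5) partially overlaps it — only the 63.30 mm² overlap (of its 137.46 mm²) is removed, clipping the outline; the 11×21.5 cube at (1.5, 3) partially overlaps it — only the 71.82 mm² overlap (of its 236.50 mm²) is removed, clipping the outline — 1 connected region; the cone at (1, 9): at t=0.112 of its height the radius interpolates to r₁+(r₂−r₁)t = 2.944, giving a regular 8-gon of that circumradius; Merging all regions: the regions partially overlap (shared area 7.78 mm²), so overlapping operands fuse into one piece — 1 connected region. Overall, the cross-section is a single solid region. The nearest boundary edge runs (8.00, 0.00)→(0.00, 0.00); distance from the point to it = 2.84 mm. The point is not inside any of the regions above, so it lies outside the cross-section (2.84 mm from the nearest boundary).

outside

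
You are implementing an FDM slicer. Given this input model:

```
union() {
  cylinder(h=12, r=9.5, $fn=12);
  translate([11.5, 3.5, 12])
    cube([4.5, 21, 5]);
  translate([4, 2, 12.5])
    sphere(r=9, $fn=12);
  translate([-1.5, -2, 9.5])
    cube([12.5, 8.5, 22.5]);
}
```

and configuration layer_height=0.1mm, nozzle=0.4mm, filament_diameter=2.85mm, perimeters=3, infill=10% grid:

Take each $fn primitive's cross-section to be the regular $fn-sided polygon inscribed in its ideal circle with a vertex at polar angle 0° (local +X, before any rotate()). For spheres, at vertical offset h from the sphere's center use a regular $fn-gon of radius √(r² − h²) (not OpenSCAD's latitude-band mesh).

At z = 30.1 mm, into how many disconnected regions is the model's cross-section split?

1

At z = 30.1 mm: the cylinder is not intersected at this z (z outside [0, 12]); the cube at (11.5, 3.5) is absent (z outside [12, 17]); the sphere at (4, 2) does not reach this height (|z−center|=17.600 > r=9); the cube at (-1.5, -2) (footprint 12.5×8.5) is included at this height; Merging all regions: only the 12.5×8.5 cube at (-1.5, -2) is present, so the union is just that shape — 1 connected region. The result has 1 disconnected region.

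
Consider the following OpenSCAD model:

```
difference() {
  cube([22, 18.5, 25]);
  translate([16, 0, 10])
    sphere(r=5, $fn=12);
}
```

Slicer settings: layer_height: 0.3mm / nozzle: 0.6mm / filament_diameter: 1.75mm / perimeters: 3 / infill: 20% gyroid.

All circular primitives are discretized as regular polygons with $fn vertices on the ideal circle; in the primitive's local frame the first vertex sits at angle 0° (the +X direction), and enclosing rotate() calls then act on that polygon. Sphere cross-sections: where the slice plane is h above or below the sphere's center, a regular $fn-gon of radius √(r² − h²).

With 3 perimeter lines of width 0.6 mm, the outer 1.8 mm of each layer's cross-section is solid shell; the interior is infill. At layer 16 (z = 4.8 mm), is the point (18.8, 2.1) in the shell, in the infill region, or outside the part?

infill

At z = 4.8 mm: the cube (footprint 22×18.5) is included at this height; the sphere at (16, 0) does not reach this height (|z−center|=5.200 > r=5); Taking the first minus the rest: none of the subtracted shapes is present at this height, so the 22×18.5 cube is unchanged — 1 connected region. Overall, the cross-section is a single solid region. The nearest boundary edge runs (0.00, 0.00)→(22.00, 0.00); distance from the point to it = 2.10 mm. The point is inside the cross-section and 2.10 mm from the nearest boundary — more than the 1.8 mm shell width (3 × 0.6), so it's in the infill interior.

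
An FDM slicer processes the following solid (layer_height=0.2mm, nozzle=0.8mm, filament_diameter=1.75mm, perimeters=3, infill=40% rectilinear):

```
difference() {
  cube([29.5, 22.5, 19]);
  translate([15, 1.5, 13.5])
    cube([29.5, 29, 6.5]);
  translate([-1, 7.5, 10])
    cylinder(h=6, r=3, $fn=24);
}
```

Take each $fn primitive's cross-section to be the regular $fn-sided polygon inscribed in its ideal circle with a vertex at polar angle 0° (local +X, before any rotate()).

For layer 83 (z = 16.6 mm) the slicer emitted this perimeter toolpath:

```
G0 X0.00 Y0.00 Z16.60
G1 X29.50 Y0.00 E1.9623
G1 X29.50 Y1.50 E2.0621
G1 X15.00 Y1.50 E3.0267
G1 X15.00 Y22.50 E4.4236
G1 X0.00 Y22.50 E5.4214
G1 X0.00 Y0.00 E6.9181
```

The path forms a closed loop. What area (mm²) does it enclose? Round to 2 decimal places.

Apply the shoelace formula to the sequence of (X, Y) vertices; enclosed area = 359.25 mm².

359.25 mm²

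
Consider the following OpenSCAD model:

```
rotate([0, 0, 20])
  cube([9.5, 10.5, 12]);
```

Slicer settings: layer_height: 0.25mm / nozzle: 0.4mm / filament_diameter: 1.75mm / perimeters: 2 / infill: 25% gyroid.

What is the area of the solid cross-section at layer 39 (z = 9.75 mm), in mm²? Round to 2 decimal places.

At z = 9.75 mm: the 9.5×10.5 cube contributes its full rectangle (area 99.75 mm²); (rotated 20° about Z; rotation is an isometry so areas/perimeters/island counts are preserved). Overall, the cross-section is a single solid region. Net area = 99.75 mm².

99.75 mm²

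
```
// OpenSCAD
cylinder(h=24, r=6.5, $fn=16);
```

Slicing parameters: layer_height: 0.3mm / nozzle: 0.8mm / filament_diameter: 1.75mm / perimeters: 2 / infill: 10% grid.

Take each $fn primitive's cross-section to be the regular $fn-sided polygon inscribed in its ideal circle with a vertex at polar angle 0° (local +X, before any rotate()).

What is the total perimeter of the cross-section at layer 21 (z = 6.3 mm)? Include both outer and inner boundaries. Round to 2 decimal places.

40.58 mm

At z = 6.3 mm: the r=6.5 cylinder contributes a regular 16-gon of circumradius 6.5 (perimeter = 2·16·6.500·sin(180°/16) = 40.58 mm). Overall, the cross-section is a single solid region. Total boundary length (outer) = 40.58 mm.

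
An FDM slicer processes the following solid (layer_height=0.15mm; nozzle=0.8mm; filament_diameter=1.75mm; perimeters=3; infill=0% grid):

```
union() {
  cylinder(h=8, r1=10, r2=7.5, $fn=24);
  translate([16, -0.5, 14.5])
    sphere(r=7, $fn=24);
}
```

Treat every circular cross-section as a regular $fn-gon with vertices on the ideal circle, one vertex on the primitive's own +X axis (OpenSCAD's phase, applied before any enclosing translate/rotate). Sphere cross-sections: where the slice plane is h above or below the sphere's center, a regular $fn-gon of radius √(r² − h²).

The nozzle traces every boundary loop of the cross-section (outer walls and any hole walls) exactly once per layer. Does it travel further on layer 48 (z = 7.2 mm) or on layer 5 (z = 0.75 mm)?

Layer 48 (z = 7.2): the cone contributes a regular 24-gon of circumradius 7.750 (interpolated between r1=10 and r2=7.5 at t=0.900) (perimeter = 2·24·7.750·sin(180°/24) = 48.56 mm); the sphere at (16, -0.5) is absent (|z−center|=7.300 > r=7); Merging all regions: only the cone is present, so the union is just that shape — boundary = 48.56 mm. So its perimeter = 48.56 mm. Layer 5 (z = 0.75): the cone contributes a regular 24-gon of circumradius 9.766 (interpolated between r1=10 and r2=7.5 at t=0.094) (perimeter = 2·24·9.766·sin(180°/24) = 61.18 mm); the sphere at (16, -0.5) is not intersected at this z (|z−center|=13.750 > r=7); Combining (union): only the cone is present, so the union is just that shape — boundary = 61.18 mm. So its perimeter = 61.18 mm. Layer 5 is larger (61.18 vs 48.56 mm).

layer 5 (z = 0.75 mm)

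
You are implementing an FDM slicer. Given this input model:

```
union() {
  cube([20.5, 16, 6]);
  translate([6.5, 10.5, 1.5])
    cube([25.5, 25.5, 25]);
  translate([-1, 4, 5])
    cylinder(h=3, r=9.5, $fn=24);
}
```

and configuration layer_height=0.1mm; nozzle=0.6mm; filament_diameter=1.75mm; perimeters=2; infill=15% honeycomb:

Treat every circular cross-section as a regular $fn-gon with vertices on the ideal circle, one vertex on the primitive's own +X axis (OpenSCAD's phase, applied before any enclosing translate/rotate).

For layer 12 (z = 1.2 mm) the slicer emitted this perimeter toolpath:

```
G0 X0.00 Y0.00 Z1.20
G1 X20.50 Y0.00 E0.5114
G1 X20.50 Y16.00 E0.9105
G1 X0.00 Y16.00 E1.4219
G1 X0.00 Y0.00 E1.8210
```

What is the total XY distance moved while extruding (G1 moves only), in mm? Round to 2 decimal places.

Sum the Euclidean lengths of each G1 segment: total = 73.00 mm.

73.00 mm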